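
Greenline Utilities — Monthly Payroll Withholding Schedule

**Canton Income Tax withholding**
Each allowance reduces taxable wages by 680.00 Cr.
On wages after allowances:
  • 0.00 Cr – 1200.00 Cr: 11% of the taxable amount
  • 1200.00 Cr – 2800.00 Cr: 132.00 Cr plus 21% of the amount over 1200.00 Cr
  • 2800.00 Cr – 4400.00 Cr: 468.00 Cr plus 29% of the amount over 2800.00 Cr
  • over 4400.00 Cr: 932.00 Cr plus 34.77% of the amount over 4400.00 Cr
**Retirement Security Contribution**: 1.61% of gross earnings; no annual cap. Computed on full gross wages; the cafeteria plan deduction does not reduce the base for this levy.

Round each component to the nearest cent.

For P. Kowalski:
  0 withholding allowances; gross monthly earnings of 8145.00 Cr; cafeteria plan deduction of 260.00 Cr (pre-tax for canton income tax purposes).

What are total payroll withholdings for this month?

2274.86 Cr

Canton Income Tax: taxable = 8145.00 Cr − 260.00 Cr = 7885.00 Cr
  932.00 Cr + 34.77% × (7885.00 Cr − 4400.00 Cr) = 932.00 Cr + 34.77% × 3485.00 Cr = 2143.73 Cr
Retirement Security Contribution: 1.61% × 8145.00 Cr = 131.13 Cr
Total: 2143.73 Cr + 131.13 Cr = 2274.86 Cr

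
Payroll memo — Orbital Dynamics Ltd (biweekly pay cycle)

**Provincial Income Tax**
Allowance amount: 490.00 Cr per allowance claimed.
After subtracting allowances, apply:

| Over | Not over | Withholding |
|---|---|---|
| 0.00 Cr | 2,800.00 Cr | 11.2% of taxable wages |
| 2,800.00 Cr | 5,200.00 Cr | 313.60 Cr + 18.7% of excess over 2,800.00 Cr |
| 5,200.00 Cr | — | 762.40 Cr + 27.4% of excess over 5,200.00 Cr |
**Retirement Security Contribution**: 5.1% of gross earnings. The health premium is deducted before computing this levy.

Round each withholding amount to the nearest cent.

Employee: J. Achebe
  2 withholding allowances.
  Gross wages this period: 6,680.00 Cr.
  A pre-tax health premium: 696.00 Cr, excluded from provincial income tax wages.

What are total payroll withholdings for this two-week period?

1,030.93 Cr

Provincial Income Tax: taxable = 6,680.00 Cr − 696.00 Cr − 2×490.00 Cr = 5,004.00 Cr
  313.60 Cr + 18.7% × (5,004.00 Cr − 2,800.00 Cr) = 313.60 Cr + 18.7% × 2,204.00 Cr = 725.75 Cr
Retirement Security Contribution: 5.1% × 5,984.00 Cr = 305.18 Cr
Total: 725.75 Cr + 305.18 Cr = 1,030.93 Cr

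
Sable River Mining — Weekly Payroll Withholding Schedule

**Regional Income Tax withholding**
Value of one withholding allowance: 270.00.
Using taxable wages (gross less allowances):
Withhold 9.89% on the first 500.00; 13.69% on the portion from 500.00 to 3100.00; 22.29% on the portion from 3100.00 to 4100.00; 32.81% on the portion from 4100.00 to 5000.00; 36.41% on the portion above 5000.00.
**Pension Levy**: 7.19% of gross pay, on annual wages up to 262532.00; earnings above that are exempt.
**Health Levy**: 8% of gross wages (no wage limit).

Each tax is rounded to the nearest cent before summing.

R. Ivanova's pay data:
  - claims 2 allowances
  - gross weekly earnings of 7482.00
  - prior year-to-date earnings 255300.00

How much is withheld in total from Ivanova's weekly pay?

Regional Income Tax: taxable = 7482.00 − 2×270.00 = 6942.00
  923.58 + 36.41% × (6942.00 − 5000.00) = 923.58 + 36.41% × 1942.00 = 1630.66
Pension Levy: cap 262532.00 − YTD 255300.00 = 7232.00 subject; 7.19% × 7232.00 = 519.98
Health Levy: 8% × 7482.00 = 598.56
Total: 1630.66 + 519.98 + 598.56 = 2749.20

2749.20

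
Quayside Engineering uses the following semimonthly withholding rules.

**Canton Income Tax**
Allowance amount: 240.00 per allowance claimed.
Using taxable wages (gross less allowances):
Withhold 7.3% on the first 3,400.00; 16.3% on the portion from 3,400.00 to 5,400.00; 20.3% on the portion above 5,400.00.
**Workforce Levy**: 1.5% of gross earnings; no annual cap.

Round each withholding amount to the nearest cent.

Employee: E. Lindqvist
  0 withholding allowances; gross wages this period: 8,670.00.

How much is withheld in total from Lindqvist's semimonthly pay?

1,368.06

Canton Income Tax: taxable = 8,670.00
  574.20 + 20.3% × (8,670.00 − 5,400.00) = 574.20 + 20.3% × 3,270.00 = 1,238.01
Workforce Levy: 1.5% × 8,670.00 = 130.05
Total: 1,238.01 + 130.05 = 1,368.06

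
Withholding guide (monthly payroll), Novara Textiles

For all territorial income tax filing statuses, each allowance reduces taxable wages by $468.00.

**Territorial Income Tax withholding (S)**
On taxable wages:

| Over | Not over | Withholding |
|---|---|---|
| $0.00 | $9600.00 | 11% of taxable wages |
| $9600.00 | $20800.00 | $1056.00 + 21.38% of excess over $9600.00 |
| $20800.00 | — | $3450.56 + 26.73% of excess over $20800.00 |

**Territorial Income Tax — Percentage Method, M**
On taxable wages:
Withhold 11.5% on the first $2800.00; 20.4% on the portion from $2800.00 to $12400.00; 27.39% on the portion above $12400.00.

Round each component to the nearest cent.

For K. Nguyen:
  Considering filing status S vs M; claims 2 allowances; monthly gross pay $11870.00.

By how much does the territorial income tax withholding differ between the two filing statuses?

$640.13

Territorial Income Tax (S): taxable = $11870.00 − 2×$468.00 = $10934.00
  $1056.00 + 21.38% × ($10934.00 − $9600.00) = $1056.00 + 21.38% × $1334.00 = $1341.21
Territorial Income Tax (M): taxable = $11870.00 − 2×$468.00 = $10934.00
  $322.00 + 20.4% × ($10934.00 − $2800.00) = $322.00 + 20.4% × $8134.00 = $1981.34
Difference: |$1341.21 − $1981.34| = $640.13 (higher under M)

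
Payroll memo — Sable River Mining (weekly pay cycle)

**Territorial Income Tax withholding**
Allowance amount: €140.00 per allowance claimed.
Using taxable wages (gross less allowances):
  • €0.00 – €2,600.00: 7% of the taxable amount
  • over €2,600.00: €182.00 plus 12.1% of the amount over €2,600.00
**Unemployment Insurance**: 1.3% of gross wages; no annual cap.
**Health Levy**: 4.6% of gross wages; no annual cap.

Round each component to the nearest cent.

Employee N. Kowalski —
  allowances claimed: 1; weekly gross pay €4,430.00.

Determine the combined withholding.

€647.86

Territorial Income Tax: taxable = €4,430.00 − 1×€140.00 = €4,290.00
  €182.00 + 12.1% × (€4,290.00 − €2,600.00) = €182.00 + 12.1% × €1,690.00 = €386.49
Unemployment Insurance: 1.3% × €4,430.00 = €57.59
Health Levy: 4.6% × €4,430.00 = €203.78
Total: €386.49 + €57.59 + €203.78 = €647.86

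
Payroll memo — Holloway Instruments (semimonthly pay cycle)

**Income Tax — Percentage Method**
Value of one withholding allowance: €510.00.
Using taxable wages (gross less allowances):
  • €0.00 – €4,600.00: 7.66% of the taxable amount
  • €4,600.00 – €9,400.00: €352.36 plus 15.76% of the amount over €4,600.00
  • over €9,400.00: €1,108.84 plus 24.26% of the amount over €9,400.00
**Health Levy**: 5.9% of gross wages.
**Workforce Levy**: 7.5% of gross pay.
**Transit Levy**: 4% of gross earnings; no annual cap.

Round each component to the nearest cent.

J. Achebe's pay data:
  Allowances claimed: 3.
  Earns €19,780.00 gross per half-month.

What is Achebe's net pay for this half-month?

€13,082.43

Income Tax: taxable = €19,780.00 − 3×€510.00 = €18,250.00
  €1,108.84 + 24.26% × (€18,250.00 − €9,400.00) = €1,108.84 + 24.26% × €8,850.00 = €3,255.85
Health Levy: 5.9% × €19,780.00 = €1,167.02
Workforce Levy: 7.5% × €19,780.00 = €1,483.50
Transit Levy: 4% × €19,780.00 = €791.20
Total withheld: €3,255.85 + €1,167.02 + €1,483.50 + €791.20 = €6,697.57
Net pay: €19,780.00 − €6,697.57 = €13,082.43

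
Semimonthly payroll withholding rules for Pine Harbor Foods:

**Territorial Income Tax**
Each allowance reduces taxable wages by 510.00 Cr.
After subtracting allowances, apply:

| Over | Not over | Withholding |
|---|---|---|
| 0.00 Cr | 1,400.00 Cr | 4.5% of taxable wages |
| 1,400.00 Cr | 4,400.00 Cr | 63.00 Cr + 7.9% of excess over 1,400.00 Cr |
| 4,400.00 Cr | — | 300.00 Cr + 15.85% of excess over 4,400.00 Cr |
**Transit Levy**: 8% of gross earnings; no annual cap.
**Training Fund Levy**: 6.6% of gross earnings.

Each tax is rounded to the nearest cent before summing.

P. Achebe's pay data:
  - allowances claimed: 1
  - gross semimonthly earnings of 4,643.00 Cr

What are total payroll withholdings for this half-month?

956.79 Cr

Territorial Income Tax: taxable = 4,643.00 Cr − 1×510.00 Cr = 4,133.00 Cr
  63.00 Cr + 7.9% × (4,133.00 Cr − 1,400.00 Cr) = 63.00 Cr + 7.9% × 2,733.00 Cr = 278.91 Cr
Transit Levy: 8% × 4,643.00 Cr = 371.44 Cr
Training Fund Levy: 6.6% × 4,643.00 Cr = 306.44 Cr
Total: 278.91 Cr + 371.44 Cr + 306.44 Cr = 956.79 Cr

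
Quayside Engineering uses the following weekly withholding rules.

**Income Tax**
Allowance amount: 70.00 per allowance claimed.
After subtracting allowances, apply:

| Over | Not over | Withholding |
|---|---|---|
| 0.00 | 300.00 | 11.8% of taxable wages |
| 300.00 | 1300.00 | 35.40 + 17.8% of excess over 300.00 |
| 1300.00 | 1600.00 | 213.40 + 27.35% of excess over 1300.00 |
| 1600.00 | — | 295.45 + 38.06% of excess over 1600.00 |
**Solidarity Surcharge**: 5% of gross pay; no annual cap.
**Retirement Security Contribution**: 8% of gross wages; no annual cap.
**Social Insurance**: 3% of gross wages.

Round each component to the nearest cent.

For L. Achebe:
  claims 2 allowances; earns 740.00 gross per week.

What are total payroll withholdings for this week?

207.20

Income Tax: taxable = 740.00 − 2×70.00 = 600.00
  35.40 + 17.8% × (600.00 − 300.00) = 35.40 + 17.8% × 300.00 = 88.80
Solidarity Surcharge: 5% × 740.00 = 37.00
Retirement Security Contribution: 8% × 740.00 = 59.20
Social Insurance: 3% × 740.00 = 22.20
Total: 88.80 + 37.00 + 59.20 + 22.20 = 207.20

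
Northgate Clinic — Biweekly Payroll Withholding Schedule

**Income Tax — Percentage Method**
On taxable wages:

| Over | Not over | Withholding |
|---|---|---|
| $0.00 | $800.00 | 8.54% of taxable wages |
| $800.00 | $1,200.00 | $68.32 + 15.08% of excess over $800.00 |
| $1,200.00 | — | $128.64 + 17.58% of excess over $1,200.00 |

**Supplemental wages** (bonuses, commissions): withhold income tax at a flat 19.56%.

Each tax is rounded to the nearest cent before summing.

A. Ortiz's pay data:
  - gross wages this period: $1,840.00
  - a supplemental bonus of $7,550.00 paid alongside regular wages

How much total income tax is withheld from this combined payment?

$1,717.93

Income Tax: taxable = $1,840.00
  $128.64 + 17.58% × ($1,840.00 − $1,200.00) = $128.64 + 17.58% × $640.00 = $241.15
Supplemental (19.56% flat on bonus): 19.56% × $7,550.00 = $1,476.78
Total income tax: $241.15 + $1,476.78 = $1,717.93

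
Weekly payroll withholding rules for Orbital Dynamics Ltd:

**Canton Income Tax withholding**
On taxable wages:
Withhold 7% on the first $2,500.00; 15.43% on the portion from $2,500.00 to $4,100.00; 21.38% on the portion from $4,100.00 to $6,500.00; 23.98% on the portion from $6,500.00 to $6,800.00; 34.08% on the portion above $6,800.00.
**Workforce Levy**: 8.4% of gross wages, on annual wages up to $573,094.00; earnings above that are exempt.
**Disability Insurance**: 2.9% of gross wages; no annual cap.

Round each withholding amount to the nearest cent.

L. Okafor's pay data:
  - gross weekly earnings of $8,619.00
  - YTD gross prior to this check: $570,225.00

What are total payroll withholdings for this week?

Canton Income Tax: taxable = $8,619.00
  $1,006.94 + 34.08% × ($8,619.00 − $6,800.00) = $1,006.94 + 34.08% × $1,819.00 = $1,626.86
Workforce Levy: cap $573,094.00 − YTD $570,225.00 = $2,869.00 subject; 8.4% × $2,869.00 = $241.00
Disability Insurance: 2.9% × $8,619.00 = $249.95
Total: $1,626.86 + $241.00 + $249.95 = $2,117.81

$2,117.81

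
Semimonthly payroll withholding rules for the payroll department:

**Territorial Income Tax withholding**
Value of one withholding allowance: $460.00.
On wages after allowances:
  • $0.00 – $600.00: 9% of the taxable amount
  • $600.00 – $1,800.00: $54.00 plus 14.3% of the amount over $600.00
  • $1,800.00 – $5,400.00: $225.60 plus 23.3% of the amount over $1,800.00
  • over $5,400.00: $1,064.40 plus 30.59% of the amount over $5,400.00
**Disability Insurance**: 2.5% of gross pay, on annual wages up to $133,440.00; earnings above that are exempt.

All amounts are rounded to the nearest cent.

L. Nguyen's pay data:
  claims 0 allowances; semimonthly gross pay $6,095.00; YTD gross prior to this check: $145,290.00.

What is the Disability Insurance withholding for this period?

Disability Insurance: YTD $145,290.00 ≥ cap $133,440.00 → $0.00

$0.00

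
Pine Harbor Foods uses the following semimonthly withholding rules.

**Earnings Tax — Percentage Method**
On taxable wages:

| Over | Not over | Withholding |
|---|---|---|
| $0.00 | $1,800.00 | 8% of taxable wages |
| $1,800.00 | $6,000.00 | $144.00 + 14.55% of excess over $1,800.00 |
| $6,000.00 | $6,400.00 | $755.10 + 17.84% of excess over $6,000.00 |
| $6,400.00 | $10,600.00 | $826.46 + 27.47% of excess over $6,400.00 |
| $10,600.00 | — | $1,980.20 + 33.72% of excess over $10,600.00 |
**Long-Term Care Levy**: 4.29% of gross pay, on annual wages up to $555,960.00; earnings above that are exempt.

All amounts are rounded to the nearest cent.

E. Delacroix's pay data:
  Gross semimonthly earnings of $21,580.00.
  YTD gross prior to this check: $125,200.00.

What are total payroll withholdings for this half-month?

$6,608.44

Earnings Tax: taxable = $21,580.00
  $1,980.20 + 33.72% × ($21,580.00 − $10,600.00) = $1,980.20 + 33.72% × $10,980.00 = $5,682.66
Long-Term Care Levy: 4.29% × $21,580.00 = $925.78
Total: $5,682.66 + $925.78 = $6,608.44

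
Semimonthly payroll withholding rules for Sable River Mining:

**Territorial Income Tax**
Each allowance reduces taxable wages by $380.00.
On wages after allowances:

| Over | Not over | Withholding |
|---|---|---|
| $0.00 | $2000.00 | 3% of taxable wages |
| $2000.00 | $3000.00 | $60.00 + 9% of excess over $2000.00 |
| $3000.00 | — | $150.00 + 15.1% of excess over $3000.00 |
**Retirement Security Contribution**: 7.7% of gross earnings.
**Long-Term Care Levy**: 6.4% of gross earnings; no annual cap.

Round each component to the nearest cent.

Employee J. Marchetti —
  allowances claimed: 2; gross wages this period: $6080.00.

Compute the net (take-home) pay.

$4722.40

Territorial Income Tax: taxable = $6080.00 − 2×$380.00 = $5320.00
  $150.00 + 15.1% × ($5320.00 − $3000.00) = $150.00 + 15.1% × $2320.00 = $500.32
Retirement Security Contribution: 7.7% × $6080.00 = $468.16
Long-Term Care Levy: 6.4% × $6080.00 = $389.12
Total withheld: $500.32 + $468.16 + $389.12 = $1357.60
Net pay: $6080.00 − $1357.60 = $4722.40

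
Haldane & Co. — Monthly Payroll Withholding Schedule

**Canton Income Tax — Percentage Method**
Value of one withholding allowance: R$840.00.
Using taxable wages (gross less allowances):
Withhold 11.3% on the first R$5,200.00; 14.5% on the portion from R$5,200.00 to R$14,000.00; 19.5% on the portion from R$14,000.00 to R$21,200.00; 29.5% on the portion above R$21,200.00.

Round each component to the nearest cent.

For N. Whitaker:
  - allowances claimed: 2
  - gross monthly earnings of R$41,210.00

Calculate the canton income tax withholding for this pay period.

Canton Income Tax: taxable = R$41,210.00 − 2×R$840.00 = R$39,530.00
  R$3,267.60 + 29.5% × (R$39,530.00 − R$21,200.00) = R$3,267.60 + 29.5% × R$18,330.00 = R$8,674.95

R$8,674.95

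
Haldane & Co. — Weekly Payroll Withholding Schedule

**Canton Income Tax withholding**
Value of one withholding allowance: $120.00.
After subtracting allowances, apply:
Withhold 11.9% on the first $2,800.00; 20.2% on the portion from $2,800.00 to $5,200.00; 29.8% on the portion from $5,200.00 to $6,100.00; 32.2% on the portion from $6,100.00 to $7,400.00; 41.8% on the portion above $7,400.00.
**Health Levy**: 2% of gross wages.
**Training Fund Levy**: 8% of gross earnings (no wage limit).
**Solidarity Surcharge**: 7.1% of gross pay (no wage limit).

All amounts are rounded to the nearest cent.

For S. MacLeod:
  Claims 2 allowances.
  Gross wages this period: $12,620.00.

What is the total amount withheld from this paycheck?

$5,744.46

Canton Income Tax: taxable = $12,620.00 − 2×$120.00 = $12,380.00
  $1,504.80 + 41.8% × ($12,380.00 − $7,400.00) = $1,504.80 + 41.8% × $4,980.00 = $3,586.44
Health Levy: 2% × $12,620.00 = $252.40
Training Fund Levy: 8% × $12,620.00 = $1,009.60
Solidarity Surcharge: 7.1% × $12,620.00 = $896.02
Total: $3,586.44 + $252.40 + $1,009.60 + $896.02 = $5,744.46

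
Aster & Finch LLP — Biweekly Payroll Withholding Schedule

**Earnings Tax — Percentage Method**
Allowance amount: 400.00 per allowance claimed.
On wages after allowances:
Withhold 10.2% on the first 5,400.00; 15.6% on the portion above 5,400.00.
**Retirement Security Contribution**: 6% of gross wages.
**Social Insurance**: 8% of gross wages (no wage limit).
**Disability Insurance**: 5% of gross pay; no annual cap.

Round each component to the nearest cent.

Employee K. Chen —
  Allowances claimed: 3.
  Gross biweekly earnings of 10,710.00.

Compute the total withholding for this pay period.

3,226.86

Earnings Tax: taxable = 10,710.00 − 3×400.00 = 9,510.00
  550.80 + 15.6% × (9,510.00 − 5,400.00) = 550.80 + 15.6% × 4,110.00 = 1,191.96
Retirement Security Contribution: 6% × 10,710.00 = 642.60
Social Insurance: 8% × 10,710.00 = 856.80
Disability Insurance: 5% × 10,710.00 = 535.50
Total: 1,191.96 + 642.60 + 856.80 + 535.50 = 3,226.86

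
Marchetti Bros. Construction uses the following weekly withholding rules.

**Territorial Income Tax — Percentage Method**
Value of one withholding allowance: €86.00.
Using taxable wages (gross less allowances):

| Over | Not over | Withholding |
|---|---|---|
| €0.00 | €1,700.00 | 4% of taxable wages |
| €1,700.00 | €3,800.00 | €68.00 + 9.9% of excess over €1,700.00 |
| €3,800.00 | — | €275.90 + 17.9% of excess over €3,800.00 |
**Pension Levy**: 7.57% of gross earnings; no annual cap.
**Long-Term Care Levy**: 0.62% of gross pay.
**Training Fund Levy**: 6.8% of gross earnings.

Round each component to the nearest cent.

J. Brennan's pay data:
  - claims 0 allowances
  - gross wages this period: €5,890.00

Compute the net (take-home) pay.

€4,357.08

Territorial Income Tax: taxable = €5,890.00
  €275.90 + 17.9% × (€5,890.00 − €3,800.00) = €275.90 + 17.9% × €2,090.00 = €650.01
Pension Levy: 7.57% × €5,890.00 = €445.87
Long-Term Care Levy: 0.62% × €5,890.00 = €36.52
Training Fund Levy: 6.8% × €5,890.00 = €400.52
Total withheld: €650.01 + €445.87 + €36.52 + €400.52 = €1,532.92
Net pay: €5,890.00 − €1,532.92 = €4,357.08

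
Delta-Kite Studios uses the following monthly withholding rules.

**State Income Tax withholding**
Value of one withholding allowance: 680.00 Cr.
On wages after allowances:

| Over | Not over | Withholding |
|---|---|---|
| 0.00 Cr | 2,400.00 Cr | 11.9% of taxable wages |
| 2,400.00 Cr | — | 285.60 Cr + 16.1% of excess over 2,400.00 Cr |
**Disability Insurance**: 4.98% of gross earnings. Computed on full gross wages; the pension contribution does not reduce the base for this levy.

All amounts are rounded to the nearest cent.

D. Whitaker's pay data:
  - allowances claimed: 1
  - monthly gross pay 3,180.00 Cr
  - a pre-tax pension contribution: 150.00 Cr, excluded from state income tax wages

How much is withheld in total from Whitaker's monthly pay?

438.01 Cr

State Income Tax: taxable = 3,180.00 Cr − 150.00 Cr − 1×680.00 Cr = 2,350.00 Cr
  11.9% × 2,350.00 Cr = 279.65 Cr
Disability Insurance: 4.98% × 3,180.00 Cr = 158.36 Cr
Total: 279.65 Cr + 158.36 Cr = 438.01 Cr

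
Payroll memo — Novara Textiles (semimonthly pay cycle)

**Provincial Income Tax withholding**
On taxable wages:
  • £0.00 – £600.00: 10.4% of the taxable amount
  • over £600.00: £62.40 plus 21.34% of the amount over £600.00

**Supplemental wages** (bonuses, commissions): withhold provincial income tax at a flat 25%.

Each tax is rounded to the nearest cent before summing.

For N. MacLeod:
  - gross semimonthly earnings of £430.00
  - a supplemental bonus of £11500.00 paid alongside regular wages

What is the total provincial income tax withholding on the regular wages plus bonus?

Provincial Income Tax: taxable = £430.00
  10.4% × £430.00 = £44.72
Supplemental (25% flat on bonus): 25% × £11500.00 = £2875.00
Total provincial income tax: £44.72 + £2875.00 = £2919.72

£2919.72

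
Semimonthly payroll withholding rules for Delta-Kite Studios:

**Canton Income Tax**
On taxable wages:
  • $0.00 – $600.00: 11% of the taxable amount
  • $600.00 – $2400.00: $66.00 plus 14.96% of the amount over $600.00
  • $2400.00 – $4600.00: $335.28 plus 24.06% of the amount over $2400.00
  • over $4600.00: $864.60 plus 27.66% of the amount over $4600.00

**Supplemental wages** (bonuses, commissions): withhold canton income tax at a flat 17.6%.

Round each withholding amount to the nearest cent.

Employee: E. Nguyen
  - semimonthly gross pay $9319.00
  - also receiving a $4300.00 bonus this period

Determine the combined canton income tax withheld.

$2926.68

Canton Income Tax: taxable = $9319.00
  $864.60 + 27.66% × ($9319.00 − $4600.00) = $864.60 + 27.66% × $4719.00 = $2169.88
Supplemental (17.6% flat on bonus): 17.6% × $4300.00 = $756.80
Total canton income tax: $2169.88 + $756.80 = $2926.68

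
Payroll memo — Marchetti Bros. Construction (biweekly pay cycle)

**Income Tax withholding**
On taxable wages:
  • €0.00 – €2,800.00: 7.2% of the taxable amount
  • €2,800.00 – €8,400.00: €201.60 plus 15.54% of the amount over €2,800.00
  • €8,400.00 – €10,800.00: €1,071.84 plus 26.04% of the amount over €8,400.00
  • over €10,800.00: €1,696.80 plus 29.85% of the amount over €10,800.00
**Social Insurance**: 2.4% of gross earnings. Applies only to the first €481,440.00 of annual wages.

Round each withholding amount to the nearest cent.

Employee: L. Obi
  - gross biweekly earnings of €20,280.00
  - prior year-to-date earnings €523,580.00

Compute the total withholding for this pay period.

Income Tax: taxable = €20,280.00
  €1,696.80 + 29.85% × (€20,280.00 − €10,800.00) = €1,696.80 + 29.85% × €9,480.00 = €4,526.58
Social Insurance: YTD €523,580.00 ≥ cap €481,440.00 → €0.00
Total: €4,526.58 + €0.00 = €4,526.58

€4,526.58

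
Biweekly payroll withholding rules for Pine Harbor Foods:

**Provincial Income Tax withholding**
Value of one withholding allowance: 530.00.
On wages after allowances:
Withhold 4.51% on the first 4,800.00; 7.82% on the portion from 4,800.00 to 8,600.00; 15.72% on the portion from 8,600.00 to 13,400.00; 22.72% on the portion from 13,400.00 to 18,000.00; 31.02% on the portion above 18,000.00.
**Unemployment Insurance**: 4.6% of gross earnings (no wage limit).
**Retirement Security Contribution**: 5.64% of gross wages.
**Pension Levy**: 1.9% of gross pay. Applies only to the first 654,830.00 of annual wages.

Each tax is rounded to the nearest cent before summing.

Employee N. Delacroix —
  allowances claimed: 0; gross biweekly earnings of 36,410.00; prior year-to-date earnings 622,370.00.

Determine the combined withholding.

Provincial Income Tax: taxable = 36,410.00
  2,313.32 + 31.02% × (36,410.00 − 18,000.00) = 2,313.32 + 31.02% × 18,410.00 = 8,024.10
Unemployment Insurance: 4.6% × 36,410.00 = 1,674.86
Retirement Security Contribution: 5.64% × 36,410.00 = 2,053.52
Pension Levy: cap 654,830.00 − YTD 622,370.00 = 32,460.00 subject; 1.9% × 32,460.00 = 616.74
Total: 8,024.10 + 1,674.86 + 2,053.52 + 616.74 = 12,369.22

12,369.22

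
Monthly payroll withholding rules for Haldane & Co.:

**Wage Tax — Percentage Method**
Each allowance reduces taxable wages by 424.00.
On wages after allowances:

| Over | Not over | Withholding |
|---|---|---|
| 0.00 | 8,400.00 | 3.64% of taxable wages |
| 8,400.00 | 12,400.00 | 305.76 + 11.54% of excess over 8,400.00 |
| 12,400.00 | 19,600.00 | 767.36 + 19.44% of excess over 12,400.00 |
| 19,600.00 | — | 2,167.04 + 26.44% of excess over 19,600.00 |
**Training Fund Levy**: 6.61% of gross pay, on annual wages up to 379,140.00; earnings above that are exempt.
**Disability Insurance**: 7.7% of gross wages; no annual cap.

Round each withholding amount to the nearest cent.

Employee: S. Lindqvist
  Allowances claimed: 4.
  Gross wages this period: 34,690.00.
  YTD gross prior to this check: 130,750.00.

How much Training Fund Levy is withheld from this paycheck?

2,293.01

Training Fund Levy: 6.61% × 34,690.00 = 2,293.01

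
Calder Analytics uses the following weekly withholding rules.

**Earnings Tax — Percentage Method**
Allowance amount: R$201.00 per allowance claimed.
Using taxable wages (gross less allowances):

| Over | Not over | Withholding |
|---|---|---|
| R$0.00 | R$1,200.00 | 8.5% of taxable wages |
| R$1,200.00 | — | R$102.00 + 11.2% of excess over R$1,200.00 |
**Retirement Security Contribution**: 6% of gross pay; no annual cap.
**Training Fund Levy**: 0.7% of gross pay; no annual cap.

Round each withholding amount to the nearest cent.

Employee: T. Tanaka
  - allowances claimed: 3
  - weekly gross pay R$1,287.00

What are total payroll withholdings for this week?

R$144.37

Earnings Tax: taxable = R$1,287.00 − 3×R$201.00 = R$684.00
  8.5% × R$684.00 = R$58.14
Retirement Security Contribution: 6% × R$1,287.00 = R$77.22
Training Fund Levy: 0.7% × R$1,287.00 = R$9.01
Total: R$58.14 + R$77.22 + R$9.01 = R$144.37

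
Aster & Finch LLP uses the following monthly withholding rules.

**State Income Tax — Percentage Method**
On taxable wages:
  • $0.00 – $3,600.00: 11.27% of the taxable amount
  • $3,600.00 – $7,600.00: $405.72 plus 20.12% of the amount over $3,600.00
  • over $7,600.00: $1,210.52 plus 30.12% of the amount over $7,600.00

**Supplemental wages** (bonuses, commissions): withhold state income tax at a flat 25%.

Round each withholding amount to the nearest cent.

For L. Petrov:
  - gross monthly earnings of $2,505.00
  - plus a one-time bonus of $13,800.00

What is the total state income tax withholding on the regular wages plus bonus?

State Income Tax: taxable = $2,505.00
  11.27% × $2,505.00 = $282.31
Supplemental (25% flat on bonus): 25% × $13,800.00 = $3,450.00
Total state income tax: $282.31 + $3,450.00 = $3,732.31

$3,732.31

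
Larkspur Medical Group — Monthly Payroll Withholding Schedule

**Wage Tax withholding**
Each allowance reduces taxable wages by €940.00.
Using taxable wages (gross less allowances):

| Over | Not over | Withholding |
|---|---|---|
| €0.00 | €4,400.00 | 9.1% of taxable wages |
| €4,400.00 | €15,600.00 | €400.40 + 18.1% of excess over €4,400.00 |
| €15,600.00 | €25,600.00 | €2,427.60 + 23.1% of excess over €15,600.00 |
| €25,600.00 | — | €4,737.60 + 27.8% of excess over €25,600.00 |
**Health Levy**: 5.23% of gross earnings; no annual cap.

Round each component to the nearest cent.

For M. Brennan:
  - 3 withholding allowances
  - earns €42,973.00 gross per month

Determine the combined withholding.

€11,030.82

Wage Tax: taxable = €42,973.00 − 3×€940.00 = €40,153.00
  €4,737.60 + 27.8% × (€40,153.00 − €25,600.00) = €4,737.60 + 27.8% × €14,553.00 = €8,783.33
Health Levy: 5.23% × €42,973.00 = €2,247.49
Total: €8,783.33 + €2,247.49 = €11,030.82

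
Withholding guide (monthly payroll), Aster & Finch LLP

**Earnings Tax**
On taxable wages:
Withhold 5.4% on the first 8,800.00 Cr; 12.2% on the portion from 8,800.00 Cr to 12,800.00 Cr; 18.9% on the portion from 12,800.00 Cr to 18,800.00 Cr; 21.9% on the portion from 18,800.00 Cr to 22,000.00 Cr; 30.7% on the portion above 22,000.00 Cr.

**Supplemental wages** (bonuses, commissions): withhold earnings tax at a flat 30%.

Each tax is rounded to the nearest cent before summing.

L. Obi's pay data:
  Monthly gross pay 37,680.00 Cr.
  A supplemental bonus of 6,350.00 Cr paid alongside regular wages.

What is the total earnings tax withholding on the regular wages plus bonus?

9,516.76 Cr

Earnings Tax: taxable = 37,680.00 Cr
  2,798.00 Cr + 30.7% × (37,680.00 Cr − 22,000.00 Cr) = 2,798.00 Cr + 30.7% × 15,680.00 Cr = 7,611.76 Cr
Supplemental (30% flat on bonus): 30% × 6,350.00 Cr = 1,905.00 Cr
Total earnings tax: 7,611.76 Cr + 1,905.00 Cr = 9,516.76 Cr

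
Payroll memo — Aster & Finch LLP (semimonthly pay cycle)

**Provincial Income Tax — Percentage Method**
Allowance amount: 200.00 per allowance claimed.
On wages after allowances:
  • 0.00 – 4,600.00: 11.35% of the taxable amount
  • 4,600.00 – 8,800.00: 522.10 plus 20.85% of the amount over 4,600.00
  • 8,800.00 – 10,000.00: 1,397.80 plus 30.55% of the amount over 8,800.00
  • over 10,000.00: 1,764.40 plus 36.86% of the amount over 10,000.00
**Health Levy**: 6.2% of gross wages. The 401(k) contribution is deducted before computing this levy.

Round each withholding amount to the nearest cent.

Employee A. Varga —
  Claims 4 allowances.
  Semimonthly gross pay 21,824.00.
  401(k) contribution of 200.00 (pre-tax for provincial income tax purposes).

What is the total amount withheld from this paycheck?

7,094.82

Provincial Income Tax: taxable = 21,824.00 − 200.00 − 4×200.00 = 20,824.00
  1,764.40 + 36.86% × (20,824.00 − 10,000.00) = 1,764.40 + 36.86% × 10,824.00 = 5,754.13
Health Levy: 6.2% × 21,624.00 = 1,340.69
Total: 5,754.13 + 1,340.69 = 7,094.82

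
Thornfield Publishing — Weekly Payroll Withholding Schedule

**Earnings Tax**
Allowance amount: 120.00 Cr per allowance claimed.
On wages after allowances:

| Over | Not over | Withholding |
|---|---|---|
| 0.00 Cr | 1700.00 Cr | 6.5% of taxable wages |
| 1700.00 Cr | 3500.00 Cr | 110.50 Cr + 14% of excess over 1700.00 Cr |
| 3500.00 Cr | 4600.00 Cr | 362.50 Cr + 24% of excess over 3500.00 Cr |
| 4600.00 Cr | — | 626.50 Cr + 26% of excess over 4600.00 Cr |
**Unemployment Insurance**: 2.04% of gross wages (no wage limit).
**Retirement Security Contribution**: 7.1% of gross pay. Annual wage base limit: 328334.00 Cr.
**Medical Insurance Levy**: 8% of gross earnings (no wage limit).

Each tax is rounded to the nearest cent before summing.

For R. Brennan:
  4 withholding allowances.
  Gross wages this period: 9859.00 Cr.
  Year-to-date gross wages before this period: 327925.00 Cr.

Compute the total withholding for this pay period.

Earnings Tax: taxable = 9859.00 Cr − 4×120.00 Cr = 9379.00 Cr
  626.50 Cr + 26% × (9379.00 Cr − 4600.00 Cr) = 626.50 Cr + 26% × 4779.00 Cr = 1869.04 Cr
Unemployment Insurance: 2.04% × 9859.00 Cr = 201.12 Cr
Retirement Security Contribution: cap 328334.00 Cr − YTD 327925.00 Cr = 409.00 Cr subject; 7.1% × 409.00 Cr = 29.04 Cr
Medical Insurance Levy: 8% × 9859.00 Cr = 788.72 Cr
Total: 1869.04 Cr + 201.12 Cr + 29.04 Cr + 788.72 Cr = 2887.92 Cr

2887.92 Cr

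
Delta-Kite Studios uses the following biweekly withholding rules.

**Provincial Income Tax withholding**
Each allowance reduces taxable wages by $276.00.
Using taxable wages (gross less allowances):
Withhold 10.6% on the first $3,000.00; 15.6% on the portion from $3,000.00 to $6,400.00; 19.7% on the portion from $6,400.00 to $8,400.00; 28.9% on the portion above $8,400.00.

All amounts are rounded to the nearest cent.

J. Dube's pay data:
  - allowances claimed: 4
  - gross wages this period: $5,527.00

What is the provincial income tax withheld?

Provincial Income Tax: taxable = $5,527.00 − 4×$276.00 = $4,423.00
  $318.00 + 15.6% × ($4,423.00 − $3,000.00) = $318.00 + 15.6% × $1,423.00 = $539.99

$539.99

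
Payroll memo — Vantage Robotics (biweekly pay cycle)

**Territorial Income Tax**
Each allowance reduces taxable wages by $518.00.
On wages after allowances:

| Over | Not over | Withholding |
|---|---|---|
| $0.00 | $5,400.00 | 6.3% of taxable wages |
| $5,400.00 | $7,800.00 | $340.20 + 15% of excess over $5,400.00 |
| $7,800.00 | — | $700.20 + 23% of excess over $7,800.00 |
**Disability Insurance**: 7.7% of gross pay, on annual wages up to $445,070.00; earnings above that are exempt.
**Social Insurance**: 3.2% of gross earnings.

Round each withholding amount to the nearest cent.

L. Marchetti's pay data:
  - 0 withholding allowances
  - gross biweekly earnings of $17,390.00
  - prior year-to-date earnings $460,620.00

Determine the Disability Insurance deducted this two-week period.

Disability Insurance: YTD $460,620.00 ≥ cap $445,070.00 → $0.00

$0.00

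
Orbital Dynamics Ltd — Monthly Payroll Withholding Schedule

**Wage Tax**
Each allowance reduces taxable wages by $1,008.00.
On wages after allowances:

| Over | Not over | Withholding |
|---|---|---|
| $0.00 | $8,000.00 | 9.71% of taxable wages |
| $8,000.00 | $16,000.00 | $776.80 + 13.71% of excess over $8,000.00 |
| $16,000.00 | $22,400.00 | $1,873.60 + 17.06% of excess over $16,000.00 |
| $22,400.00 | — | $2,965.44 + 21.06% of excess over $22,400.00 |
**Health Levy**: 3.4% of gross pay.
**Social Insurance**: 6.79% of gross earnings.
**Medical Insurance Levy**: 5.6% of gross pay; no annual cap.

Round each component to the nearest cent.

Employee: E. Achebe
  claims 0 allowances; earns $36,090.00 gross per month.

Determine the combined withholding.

$11,547.16

Wage Tax: taxable = $36,090.00
  $2,965.44 + 21.06% × ($36,090.00 − $22,400.00) = $2,965.44 + 21.06% × $13,690.00 = $5,848.55
Health Levy: 3.4% × $36,090.00 = $1,227.06
Social Insurance: 6.79% × $36,090.00 = $2,450.51
Medical Insurance Levy: 5.6% × $36,090.00 = $2,021.04
Total: $5,848.55 + $1,227.06 + $2,450.51 + $2,021.04 = $11,547.16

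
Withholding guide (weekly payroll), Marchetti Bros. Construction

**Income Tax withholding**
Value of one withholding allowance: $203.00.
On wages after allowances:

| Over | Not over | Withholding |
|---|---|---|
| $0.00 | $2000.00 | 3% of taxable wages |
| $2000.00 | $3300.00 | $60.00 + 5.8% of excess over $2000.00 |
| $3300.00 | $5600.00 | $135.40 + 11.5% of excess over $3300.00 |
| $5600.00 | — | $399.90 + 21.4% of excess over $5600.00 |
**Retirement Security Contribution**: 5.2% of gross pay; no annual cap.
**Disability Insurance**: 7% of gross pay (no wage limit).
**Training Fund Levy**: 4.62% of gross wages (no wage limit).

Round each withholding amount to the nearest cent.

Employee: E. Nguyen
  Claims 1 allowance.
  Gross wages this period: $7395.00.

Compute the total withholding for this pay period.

Income Tax: taxable = $7395.00 − 1×$203.00 = $7192.00
  $399.90 + 21.4% × ($7192.00 − $5600.00) = $399.90 + 21.4% × $1592.00 = $740.59
Retirement Security Contribution: 5.2% × $7395.00 = $384.54
Disability Insurance: 7% × $7395.00 = $517.65
Training Fund Levy: 4.62% × $7395.00 = $341.65
Total: $740.59 + $384.54 + $517.65 + $341.65 = $1984.43

$1984.43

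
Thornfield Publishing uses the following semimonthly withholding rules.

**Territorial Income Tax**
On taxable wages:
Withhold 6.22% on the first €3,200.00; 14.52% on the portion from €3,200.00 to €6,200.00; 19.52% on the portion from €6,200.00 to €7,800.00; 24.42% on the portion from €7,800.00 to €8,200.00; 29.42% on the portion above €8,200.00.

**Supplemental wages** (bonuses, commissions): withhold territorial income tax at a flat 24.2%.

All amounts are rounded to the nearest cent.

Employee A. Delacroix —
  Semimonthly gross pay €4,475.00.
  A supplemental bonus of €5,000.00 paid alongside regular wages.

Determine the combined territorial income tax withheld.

€1,594.17

Territorial Income Tax: taxable = €4,475.00
  €199.04 + 14.52% × (€4,475.00 − €3,200.00) = €199.04 + 14.52% × €1,275.00 = €384.17
Supplemental (24.2% flat on bonus): 24.2% × €5,000.00 = €1,210.00
Total territorial income tax: €384.17 + €1,210.00 = €1,594.17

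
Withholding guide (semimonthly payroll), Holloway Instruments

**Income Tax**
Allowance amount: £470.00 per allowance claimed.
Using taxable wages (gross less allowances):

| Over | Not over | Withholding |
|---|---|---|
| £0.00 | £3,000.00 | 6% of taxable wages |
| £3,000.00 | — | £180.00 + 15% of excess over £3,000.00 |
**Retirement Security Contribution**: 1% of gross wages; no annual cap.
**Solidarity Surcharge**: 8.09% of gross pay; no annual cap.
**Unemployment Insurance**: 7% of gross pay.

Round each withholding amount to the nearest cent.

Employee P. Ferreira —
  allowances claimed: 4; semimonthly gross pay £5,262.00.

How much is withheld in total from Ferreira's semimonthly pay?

Income Tax: taxable = £5,262.00 − 4×£470.00 = £3,382.00
  £180.00 + 15% × (£3,382.00 − £3,000.00) = £180.00 + 15% × £382.00 = £237.30
Retirement Security Contribution: 1% × £5,262.00 = £52.62
Solidarity Surcharge: 8.09% × £5,262.00 = £425.70
Unemployment Insurance: 7% × £5,262.00 = £368.34
Total: £237.30 + £52.62 + £425.70 + £368.34 = £1,083.96

£1,083.96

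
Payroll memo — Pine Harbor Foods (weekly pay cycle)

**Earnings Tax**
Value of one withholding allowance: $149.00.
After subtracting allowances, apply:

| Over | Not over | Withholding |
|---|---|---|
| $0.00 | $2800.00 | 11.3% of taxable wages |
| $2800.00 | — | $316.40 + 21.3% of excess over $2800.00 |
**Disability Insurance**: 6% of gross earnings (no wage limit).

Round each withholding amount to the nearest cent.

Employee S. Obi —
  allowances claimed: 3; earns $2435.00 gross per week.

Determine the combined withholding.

$370.74

Earnings Tax: taxable = $2435.00 − 3×$149.00 = $1988.00
  11.3% × $1988.00 = $224.64
Disability Insurance: 6% × $2435.00 = $146.10
Total: $224.64 + $146.10 = $370.74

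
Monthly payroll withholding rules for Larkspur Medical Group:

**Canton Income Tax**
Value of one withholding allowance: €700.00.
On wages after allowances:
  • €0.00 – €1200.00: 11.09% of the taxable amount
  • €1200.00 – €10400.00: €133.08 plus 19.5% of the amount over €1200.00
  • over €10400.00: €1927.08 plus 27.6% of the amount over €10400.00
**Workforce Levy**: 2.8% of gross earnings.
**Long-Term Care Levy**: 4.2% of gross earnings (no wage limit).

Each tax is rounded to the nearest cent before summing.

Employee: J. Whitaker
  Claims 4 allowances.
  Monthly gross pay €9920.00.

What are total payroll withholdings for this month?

Canton Income Tax: taxable = €9920.00 − 4×€700.00 = €7120.00
  €133.08 + 19.5% × (€7120.00 − €1200.00) = €133.08 + 19.5% × €5920.00 = €1287.48
Workforce Levy: 2.8% × €9920.00 = €277.76
Long-Term Care Levy: 4.2% × €9920.00 = €416.64
Total: €1287.48 + €277.76 + €416.64 = €1981.88

€1981.88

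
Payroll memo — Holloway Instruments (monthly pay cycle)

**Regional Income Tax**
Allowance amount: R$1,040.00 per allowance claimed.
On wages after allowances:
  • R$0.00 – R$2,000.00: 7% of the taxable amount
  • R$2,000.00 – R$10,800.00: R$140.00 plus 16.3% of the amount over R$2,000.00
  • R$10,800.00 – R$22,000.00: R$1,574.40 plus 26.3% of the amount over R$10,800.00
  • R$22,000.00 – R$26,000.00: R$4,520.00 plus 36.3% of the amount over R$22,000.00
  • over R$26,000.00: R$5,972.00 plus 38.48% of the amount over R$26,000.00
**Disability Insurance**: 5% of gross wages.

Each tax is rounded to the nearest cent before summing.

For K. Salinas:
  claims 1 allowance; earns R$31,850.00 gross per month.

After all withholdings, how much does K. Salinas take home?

R$22,434.61

Regional Income Tax: taxable = R$31,850.00 − 1×R$1,040.00 = R$30,810.00
  R$5,972.00 + 38.48% × (R$30,810.00 − R$26,000.00) = R$5,972.00 + 38.48% × R$4,810.00 = R$7,822.89
Disability Insurance: 5% × R$31,850.00 = R$1,592.50
Total withheld: R$7,822.89 + R$1,592.50 = R$9,415.39
Net pay: R$31,850.00 − R$9,415.39 = R$22,434.61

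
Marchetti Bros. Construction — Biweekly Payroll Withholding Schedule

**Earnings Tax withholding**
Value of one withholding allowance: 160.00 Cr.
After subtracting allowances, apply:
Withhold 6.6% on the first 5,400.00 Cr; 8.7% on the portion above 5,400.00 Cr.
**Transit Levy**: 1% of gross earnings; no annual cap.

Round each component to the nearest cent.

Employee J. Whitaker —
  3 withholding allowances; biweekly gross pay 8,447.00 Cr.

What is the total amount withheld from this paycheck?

Earnings Tax: taxable = 8,447.00 Cr − 3×160.00 Cr = 7,967.00 Cr
  356.40 Cr + 8.7% × (7,967.00 Cr − 5,400.00 Cr) = 356.40 Cr + 8.7% × 2,567.00 Cr = 579.73 Cr
Transit Levy: 1% × 8,447.00 Cr = 84.47 Cr
Total: 579.73 Cr + 84.47 Cr = 664.20 Cr

664.20 Cr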